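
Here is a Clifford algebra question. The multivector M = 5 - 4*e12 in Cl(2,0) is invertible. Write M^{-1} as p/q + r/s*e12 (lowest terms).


M = 5 - 4*e12, where e12^2 = -1.
Since M commutes with its reverse ~M = a - b*e12, M * ~M = a^2 - b^2*e12^2 = a^2 + b^2.
So M^{-1} = ~M / (a^2 + b^2) = (a - b*e12)/(a^2 + b^2).
a^2 + b^2 = 25 + 16 = 41
Scalar part = 5/41 = 5/41
Bivector coeff = 4/41 = 4/41
M^{-1} = 5/41 + 4/41*e12


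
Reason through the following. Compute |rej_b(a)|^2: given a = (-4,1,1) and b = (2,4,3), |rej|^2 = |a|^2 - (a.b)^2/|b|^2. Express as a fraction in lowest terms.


|a|^2 = (-4)^2 + 1^2 + 1^2 = 18
|b|^2 = 2^2 + 4^2 + 3^2 = 29
a . b = (-4)*2 + 1*4 + 1*3 = -1
(a.b)^2 = (-1)^2 = 1
|rej|^2 = 18 - 1/29
= (522 - 1)/29
= 521/29
In lowest terms: 521/29


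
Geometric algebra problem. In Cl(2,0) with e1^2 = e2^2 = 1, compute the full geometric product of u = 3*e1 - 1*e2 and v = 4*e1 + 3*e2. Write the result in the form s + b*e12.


Expand: (3*e1 - 1*e2)(4*e1 + 3*e2)
= 3*4*e1e1 + 3*3*e1e2 + (-1)*4*e2e1 + (-1)*3*e2e2
Using e1^2 = e2^2 = 1, e2e1 = -e1e2:
Scalar part s = 3*4 + (-1)*3 = 12 + (-3) = 9
Bivector part b = 3*3 - (-1)*4 = 9 - (-4) = 13
uv = 9 + 13*e12


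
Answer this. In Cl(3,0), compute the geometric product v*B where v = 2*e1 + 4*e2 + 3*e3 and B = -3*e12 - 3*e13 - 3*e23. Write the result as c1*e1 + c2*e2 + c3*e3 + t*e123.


vB has grade-1 (vector) and grade-3 (trivector) parts: vB = (v _| B) + (v ^ B).
Vector part <vB>_1:
  e1: -v2*b12 - v3*b13 = -(4)*(-3) - (3)*(-3) = 21
  e2: v1*b12 - v3*b23 = (2)*(-3) - (3)*(-3) = 3
  e3: v1*b13 + v2*b23 = (2)*(-3) + (4)*(-3) = -18
Trivector part <vB>_3:
  e123: v1*b23 - v2*b13 + v3*b12 = (2)*(-3) - (4)*(-3) + (3)*(-3) = -3
vB = 21*e1 + 3*e2 - 18*e3 - 3*e123


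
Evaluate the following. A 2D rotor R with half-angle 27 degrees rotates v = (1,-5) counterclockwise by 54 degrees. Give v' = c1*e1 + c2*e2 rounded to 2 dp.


Rotor R = cos(27deg) - sin(27deg)*e12
Rotation angle theta = 2 * 27 = 54 degrees
v' = R*v*~R rotates v by theta.
cos(54deg) = 0.5878, sin(54deg) = 0.8090
v'_1 = 1*cos(54deg) - (-5)*sin(54deg)
= 1*0.5878 - (-5)*0.8090
= 4.63
v'_2 = 1*sin(54deg) + (-5)*cos(54deg)
= 1*0.8090 + (-5)*0.5878
= -2.13
v' = 4.63*e1 - 2.13*e2


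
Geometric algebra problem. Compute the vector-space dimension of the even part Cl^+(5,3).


Even subalgebra dimension = 2^(n-1)
n = 5 + 3 = 8
2^(8 - 1) = 2^7 = 128
Verification: sum of C(8,k) for even k = 1 + 28 + 70 + 28 + 1 = 128
Result = 128


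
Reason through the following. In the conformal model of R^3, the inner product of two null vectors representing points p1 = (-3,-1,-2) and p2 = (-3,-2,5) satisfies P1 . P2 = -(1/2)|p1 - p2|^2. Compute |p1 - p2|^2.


p1 - p2 = (0, 1, -7)
|p1 - p2|^2 = 0^2 + 1^2 + (-7)^2
= 0 + 1 + 49
= 50


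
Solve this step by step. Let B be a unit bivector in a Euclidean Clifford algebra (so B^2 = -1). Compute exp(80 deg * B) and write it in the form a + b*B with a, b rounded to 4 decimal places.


For a unit bivector B with B^2 = -1, the exponential series gives
e^(theta*B) = cos(theta) + sin(theta)*B (the GA analogue of Euler's formula).
theta = 80 degrees = 1.396263 rad
cos(80 deg) = 0.1736
sin(80 deg) = 0.9848
exp(theta*B) = 0.1736 + 0.9848*B


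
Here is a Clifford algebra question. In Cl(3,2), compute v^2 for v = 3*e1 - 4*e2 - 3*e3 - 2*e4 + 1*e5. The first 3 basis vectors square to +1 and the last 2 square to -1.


v^2 = sum of c_i^2 * e_i^2
Positive signature terms (e_i^2 = +1): 3^2 + (-4)^2 + (-3)^2 = 34
Negative signature terms (e_j^2 = -1): (-2)^2 + 1^2 = 5
v^2 = 34 - 5 = 29


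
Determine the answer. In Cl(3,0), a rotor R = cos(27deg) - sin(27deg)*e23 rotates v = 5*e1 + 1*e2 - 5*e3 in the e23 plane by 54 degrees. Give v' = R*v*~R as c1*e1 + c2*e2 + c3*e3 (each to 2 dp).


Rotor R = cos(27deg) - sin(27deg)*e23
Rotation angle theta = 2 * 27 = 54 degrees in the e23 plane (e2 -> e3).
The component perpendicular to the plane (e1) is invariant: v'_1 = v1 = 5.00
cos(54deg) = 0.5878, sin(54deg) = 0.8090
v'_2 = v2*cos(theta) - v3*sin(theta) = 1*0.5878 - (-5)*0.8090 = 4.63
v'_3 = v2*sin(theta) + v3*cos(theta) = 1*0.8090 + (-5)*0.5878 = -2.13
v' = 5.00*e1 + 4.63*e2 - 2.13*e3


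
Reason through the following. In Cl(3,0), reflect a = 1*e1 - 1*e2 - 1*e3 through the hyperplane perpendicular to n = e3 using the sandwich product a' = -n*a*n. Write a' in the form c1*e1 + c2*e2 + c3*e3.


Reflection formula: a' = -n*a*n, with n = e3 (unit vector, n^2 = 1).
For reflection through hyperplane perp to e3:
The component along e3 flips sign, others stay.
a = (1, -1, -1)
a' = (1, -1, 1)
a' = 1*e1 - 1*e2 + 1*e3


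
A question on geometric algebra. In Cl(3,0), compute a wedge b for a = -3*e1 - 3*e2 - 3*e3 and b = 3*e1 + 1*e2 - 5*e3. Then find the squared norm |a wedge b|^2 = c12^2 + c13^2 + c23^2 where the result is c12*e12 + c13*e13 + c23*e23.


a wedge b = (a1*b2 - a2*b1)*e12 + (a1*b3 - a3*b1)*e13 + (a2*b3 - a3*b2)*e23
e12 coeff: (-3)*1 - (-3)*3 = -3 - (-9) = 6
e13 coeff: (-3)*(-5) - (-3)*3 = 15 - (-9) = 24
e23 coeff: (-3)*(-5) - (-3)*1 = 15 - (-3) = 18
|a wedge b|^2 = 6^2 + 24^2 + 18^2
= 36 + 576 + 324
= 936


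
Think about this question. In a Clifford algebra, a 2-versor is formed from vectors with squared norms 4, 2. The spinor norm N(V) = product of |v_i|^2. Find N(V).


Spinor norm N(V) = |v1|^2 * |v2|^2 * ... * |v2|^2
= 4 * 2
Running product: 4, 8
N(V) = 8


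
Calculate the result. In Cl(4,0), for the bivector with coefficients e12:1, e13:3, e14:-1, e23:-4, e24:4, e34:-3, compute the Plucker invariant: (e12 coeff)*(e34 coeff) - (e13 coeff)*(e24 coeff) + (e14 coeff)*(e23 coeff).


Plucker relation: af - be + cd
a*f = 1*(-3) = -3
b*e = 3*4 = 12
c*d = (-1)*(-4) = 4
af - be + cd = -3 - 12 + 4
= -11


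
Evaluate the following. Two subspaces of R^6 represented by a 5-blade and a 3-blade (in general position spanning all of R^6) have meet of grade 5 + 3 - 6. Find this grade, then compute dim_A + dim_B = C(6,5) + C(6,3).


Meet grade = grade(A) + grade(B) - n
= 5 + 3 - 6 = 2
C(6,5) = 6
C(6,3) = 20
dim_A + dim_B = 6 + 20 = 26


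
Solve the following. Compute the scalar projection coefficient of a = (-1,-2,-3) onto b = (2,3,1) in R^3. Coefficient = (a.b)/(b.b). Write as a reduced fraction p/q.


Projection coefficient = (a . b) / (b . b)
a . b = (-1)*2 + (-2)*3 + (-3)*1
= -2 + (-6) + (-3) = -11
b . b = 2^2 + 3^2 + 1^2
= 4 + 9 + 1 = 14
Coefficient = -11/14
In lowest terms: -11/14


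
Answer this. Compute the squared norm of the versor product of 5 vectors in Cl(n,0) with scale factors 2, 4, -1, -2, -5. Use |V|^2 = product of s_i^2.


Each vector v_i has |v_i|^2 = s_i^2
Squared scales: 2^2 = 4, 4^2 = 16, (-1)^2 = 1, (-2)^2 = 4, (-5)^2 = 25
|V|^2 = 4 * 16 * 1 * 4 * 25
= 6400


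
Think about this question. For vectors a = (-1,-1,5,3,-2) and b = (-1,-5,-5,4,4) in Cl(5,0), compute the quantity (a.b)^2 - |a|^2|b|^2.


a . b = (-1)*(-1) + (-1)*(-5) + 5*(-5) + 3*4 + (-2)*4
= 1 + 5 + (-25) + 12 + (-8) = -15
|a|^2 = (-1)^2 + (-1)^2 + 5^2 + 3^2 + (-2)^2 = 40
|b|^2 = (-1)^2 + (-5)^2 + (-5)^2 + 4^2 + 4^2 = 83
(a.b)^2 = (-15)^2 = 225
|a|^2 * |b|^2 = 40 * 83 = 3320
Result = 225 - 3320 = -3095


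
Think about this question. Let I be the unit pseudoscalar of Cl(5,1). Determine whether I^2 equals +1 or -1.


The pseudoscalar I = e1...e_n (product of all n generators) of Cl(p,q) satisfies I^2 = (-1)^(q + n(n-1)/2).
p = 5, q = 1, n = p + q = 6
n(n-1)/2 = 6 * 5 / 2 = 15
Exponent = q + n(n-1)/2 = 1 + 15 = 16
I^2 = (-1)^16 = +1


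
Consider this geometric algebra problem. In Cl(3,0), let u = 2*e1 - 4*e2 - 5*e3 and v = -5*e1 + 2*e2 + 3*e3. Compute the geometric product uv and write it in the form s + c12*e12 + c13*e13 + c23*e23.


In Cl(3,0): e_i^2 = 1, e_ie_j = -e_je_i for i != j.
Scalar part = u . v = 2*(-5) + (-4)*2 + (-5)*3
= -10 + (-8) + (-15) = -33
e12 coeff = 2*2 - (-4)*(-5) = 4 - 20 = -16
e13 coeff = 2*3 - (-5)*(-5) = 6 - 25 = -19
e23 coeff = (-4)*3 - (-5)*2 = -12 - (-10) = -2
uv = -33 - 16*e12 - 19*e13 - 2*e23


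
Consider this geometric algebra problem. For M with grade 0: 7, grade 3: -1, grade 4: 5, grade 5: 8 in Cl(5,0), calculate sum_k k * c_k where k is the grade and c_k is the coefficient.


Grade-weighted sum = sum of grade_k * coefficient_k
0*7 = 0
3*(-1) = -3
4*5 = 20
5*8 = 40
Total = 0 + (-3) + 20 + 40 = 57


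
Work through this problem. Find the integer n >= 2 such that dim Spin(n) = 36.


dim Spin(n) = dim so(n) = n(n-1)/2.
Solve n(n-1)/2 = 36, i.e. n^2 - n - 72 = 0.
Discriminant = 1 + 8*36 = 289
n = (1 + sqrt(289))/2 = (1 + 17)/2 = 9


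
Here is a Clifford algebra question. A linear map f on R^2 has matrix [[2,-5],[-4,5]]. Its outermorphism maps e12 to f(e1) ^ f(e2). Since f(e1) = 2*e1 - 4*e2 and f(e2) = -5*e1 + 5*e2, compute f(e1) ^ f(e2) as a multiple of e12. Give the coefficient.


The outermorphism of a linear map f sends e1^e2 to f(e1)^f(e2).
f(e1) = 2*e1 - 4*e2
f(e2) = -5*e1 + 5*e2
f(e1) ^ f(e2) = (2*e1 - 4*e2) ^ (-5*e1 + 5*e2)
= 2*5*e12 + (-4)*(-5)*e21
= (10 - 20)*e12
= -10*e12
Coefficient = -10


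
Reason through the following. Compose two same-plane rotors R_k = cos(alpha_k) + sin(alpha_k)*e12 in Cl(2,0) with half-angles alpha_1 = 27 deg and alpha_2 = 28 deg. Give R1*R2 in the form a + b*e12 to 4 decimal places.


Same-plane rotors commute and their half-angles add:
R1*R2 = cos(a1 + a2) + sin(a1 + a2)*e12.
a1 + a2 = 27 + 28 = 55 deg
cos(55 deg) = 0.5736
sin(55 deg) = 0.8192
R1*R2 = 0.5736 + 0.8192*e12


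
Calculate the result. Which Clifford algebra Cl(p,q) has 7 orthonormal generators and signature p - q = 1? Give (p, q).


We need p + q = 7 and p - q = 1.
Adding: 2p = 7 + 1 = 8, so p = 4.
Then q = 7 - 4 = 3.
(p, q) = (4, 3)


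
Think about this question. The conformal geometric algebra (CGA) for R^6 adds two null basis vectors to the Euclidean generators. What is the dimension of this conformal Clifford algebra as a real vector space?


The conformal model of R^6 uses Cl(7,1): the 6 Euclidean generators plus two extra orthogonal generators e+ (e+^2 = +1) and e- (e-^2 = -1), from which the null vectors e0, einf are built.
Number of generators m = 6 + 2 = 8.
dim Cl(p,q) = 2^m = 2^8 = 256


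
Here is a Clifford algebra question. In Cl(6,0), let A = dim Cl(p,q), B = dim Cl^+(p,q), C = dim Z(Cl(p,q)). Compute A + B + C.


n = 6 + 0 = 6
Total dim = 2^6 = 64
Even subalgebra dim = 2^5 = 32
n is even, so center dim = 1
Sum = 64 + 32 + 1 = 97


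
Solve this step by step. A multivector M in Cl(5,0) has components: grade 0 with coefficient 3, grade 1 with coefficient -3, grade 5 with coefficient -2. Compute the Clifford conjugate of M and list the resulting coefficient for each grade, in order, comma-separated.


Clifford conjugate sign for grade k: (-1)^(k(k+1)/2)
Grade 0: (-1)^(0*1/2) = (-1)^0 = 1, coeff 3 -> 3
Grade 1: (-1)^(1*2/2) = (-1)^1 = -1, coeff -3 -> 3
Grade 5: (-1)^(5*6/2) = (-1)^15 = -1, coeff -2 -> 2
Conjugated coefficients: 3, 3, 2


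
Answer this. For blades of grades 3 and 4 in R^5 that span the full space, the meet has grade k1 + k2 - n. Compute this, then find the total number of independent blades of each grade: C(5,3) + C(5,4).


Meet grade = grade(A) + grade(B) - n
= 3 + 4 - 5 = 2
C(5,3) = 10
C(5,4) = 5
dim_A + dim_B = 10 + 5 = 15


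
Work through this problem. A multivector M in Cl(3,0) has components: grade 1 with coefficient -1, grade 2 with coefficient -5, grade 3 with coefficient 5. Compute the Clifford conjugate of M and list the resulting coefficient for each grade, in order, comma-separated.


Clifford conjugate sign for grade k: (-1)^(k(k+1)/2)
Grade 1: (-1)^(1*2/2) = (-1)^1 = -1, coeff -1 -> 1
Grade 2: (-1)^(2*3/2) = (-1)^3 = -1, coeff -5 -> 5
Grade 3: (-1)^(3*4/2) = (-1)^6 = 1, coeff 5 -> 5
Conjugated coefficients: 1, 5, 5


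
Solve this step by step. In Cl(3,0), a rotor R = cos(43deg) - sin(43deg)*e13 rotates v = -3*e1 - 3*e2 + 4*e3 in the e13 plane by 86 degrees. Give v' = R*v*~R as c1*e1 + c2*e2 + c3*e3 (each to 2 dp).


Rotor R = cos(43deg) - sin(43deg)*e13
Rotation angle theta = 2 * 43 = 86 degrees in the e13 plane (e1 -> e3).
The component perpendicular to the plane (e2) is invariant: v'_2 = v2 = -3.00
cos(86deg) = 0.0698, sin(86deg) = 0.9976
v'_1 = v1*cos(theta) - v3*sin(theta) = -3*0.0698 - 4*0.9976 = -4.20
v'_3 = v1*sin(theta) + v3*cos(theta) = -3*0.9976 + 4*0.0698 = -2.71
v' = -4.20*e1 - 3.00*e2 - 2.71*e3


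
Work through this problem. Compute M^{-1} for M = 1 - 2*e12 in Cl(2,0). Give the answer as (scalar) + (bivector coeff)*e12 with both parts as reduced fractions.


M = 1 - 2*e12, where e12^2 = -1.
Since M commutes with its reverse ~M = a - b*e12, M * ~M = a^2 - b^2*e12^2 = a^2 + b^2.
So M^{-1} = ~M / (a^2 + b^2) = (a - b*e12)/(a^2 + b^2).
a^2 + b^2 = 1 + 4 = 5
Scalar part = 1/5 = 1/5
Bivector coeff = 2/5 = 2/5
M^{-1} = 1/5 + 2/5*e12


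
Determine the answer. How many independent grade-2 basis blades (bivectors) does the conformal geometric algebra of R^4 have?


The conformal model of R^4 uses Cl(5,1) with m = 4 + 2 = 6 generators.
Number of grade-2 blades = C(m, 2) = C(6, 2)
= 6*5/2 = 15


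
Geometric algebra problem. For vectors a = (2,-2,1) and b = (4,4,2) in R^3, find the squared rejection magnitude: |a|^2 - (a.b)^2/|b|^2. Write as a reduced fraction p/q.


|a|^2 = 2^2 + (-2)^2 + 1^2 = 9
|b|^2 = 4^2 + 4^2 + 2^2 = 36
a . b = 2*4 + (-2)*4 + 1*2 = 2
(a.b)^2 = 2^2 = 4
|rej|^2 = 9 - 4/36
= (324 - 4)/36
= 320/36
In lowest terms: 80/9


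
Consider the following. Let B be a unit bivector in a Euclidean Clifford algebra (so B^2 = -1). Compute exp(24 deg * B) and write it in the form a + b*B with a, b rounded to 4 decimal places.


For a unit bivector B with B^2 = -1, the exponential series gives
e^(theta*B) = cos(theta) + sin(theta)*B (the GA analogue of Euler's formula).
theta = 24 degrees = 0.418879 rad
cos(24 deg) = 0.9135
sin(24 deg) = 0.4067
exp(theta*B) = 0.9135 + 0.4067*B


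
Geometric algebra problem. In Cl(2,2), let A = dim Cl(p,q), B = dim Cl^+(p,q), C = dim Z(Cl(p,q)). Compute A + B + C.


n = 2 + 2 = 4
Total dim = 2^4 = 16
Even subalgebra dim = 2^3 = 8
n is even, so center dim = 1
Sum = 16 + 8 + 1 = 25


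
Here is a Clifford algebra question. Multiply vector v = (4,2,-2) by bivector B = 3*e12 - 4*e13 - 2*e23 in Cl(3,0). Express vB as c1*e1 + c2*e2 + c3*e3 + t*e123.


vB has grade-1 (vector) and grade-3 (trivector) parts: vB = (v _| B) + (v ^ B).
Vector part <vB>_1:
  e1: -v2*b12 - v3*b13 = -(2)*(3) - (-2)*(-4) = -14
  e2: v1*b12 - v3*b23 = (4)*(3) - (-2)*(-2) = 8
  e3: v1*b13 + v2*b23 = (4)*(-4) + (2)*(-2) = -20
Trivector part <vB>_3:
  e123: v1*b23 - v2*b13 + v3*b12 = (4)*(-2) - (2)*(-4) + (-2)*(3) = -6
vB = -14*e1 + 8*e2 - 20*e3 - 6*e123


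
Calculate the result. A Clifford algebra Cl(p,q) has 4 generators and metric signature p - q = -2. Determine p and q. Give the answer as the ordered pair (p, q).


We need p + q = 4 and p - q = -2.
Adding: 2p = 4 + (-2) = 2, so p = 1.
Then q = 4 - 1 = 3.
(p, q) = (1, 3)


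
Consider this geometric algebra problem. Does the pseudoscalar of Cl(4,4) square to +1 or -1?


The pseudoscalar I = e1...e_n (product of all n generators) of Cl(p,q) satisfies I^2 = (-1)^(q + n(n-1)/2).
p = 4, q = 4, n = p + q = 8
n(n-1)/2 = 8 * 7 / 2 = 28
Exponent = q + n(n-1)/2 = 4 + 28 = 32
I^2 = (-1)^32 = +1


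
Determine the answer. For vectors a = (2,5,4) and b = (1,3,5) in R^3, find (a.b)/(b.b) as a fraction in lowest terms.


Projection coefficient = (a . b) / (b . b)
a . b = 2*1 + 5*3 + 4*5
= 2 + 15 + 20 = 37
b . b = 1^2 + 3^2 + 5^2
= 1 + 9 + 25 = 35
Coefficient = 37/35
In lowest terms: 37/35


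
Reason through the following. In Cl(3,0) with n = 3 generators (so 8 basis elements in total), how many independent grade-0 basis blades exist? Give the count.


Number of grade-k basis blades in Cl(p,q) with n = p + q is C(n, k).
n = 3 + 0 = 3
C(3, 0) = 3! / (0! * 3!)
= 6 / (1 * 6)
= 1


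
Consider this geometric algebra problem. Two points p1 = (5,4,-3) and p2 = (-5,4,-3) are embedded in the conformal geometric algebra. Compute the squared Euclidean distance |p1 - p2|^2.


p1 - p2 = (10, 0, 0)
|p1 - p2|^2 = 10^2 + 0^2 + 0^2
= 100 + 0 + 0
= 100


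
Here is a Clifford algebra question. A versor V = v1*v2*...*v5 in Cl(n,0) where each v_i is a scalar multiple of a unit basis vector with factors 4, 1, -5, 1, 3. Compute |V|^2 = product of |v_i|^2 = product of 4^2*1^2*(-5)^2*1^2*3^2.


Each vector v_i has |v_i|^2 = s_i^2
Squared scales: 4^2 = 16, 1^2 = 1, (-5)^2 = 25, 1^2 = 1, 3^2 = 9
|V|^2 = 16 * 1 * 25 * 1 * 9
= 3600


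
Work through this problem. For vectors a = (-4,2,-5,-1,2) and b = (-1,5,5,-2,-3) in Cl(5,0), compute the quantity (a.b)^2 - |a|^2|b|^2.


a . b = (-4)*(-1) + 2*5 + (-5)*5 + (-1)*(-2) + 2*(-3)
= 4 + 10 + (-25) + 2 + (-6) = -15
|a|^2 = (-4)^2 + 2^2 + (-5)^2 + (-1)^2 + 2^2 = 50
|b|^2 = (-1)^2 + 5^2 + 5^2 + (-2)^2 + (-3)^2 = 64
(a.b)^2 = (-15)^2 = 225
|a|^2 * |b|^2 = 50 * 64 = 3200
Result = 225 - 3200 = -2975


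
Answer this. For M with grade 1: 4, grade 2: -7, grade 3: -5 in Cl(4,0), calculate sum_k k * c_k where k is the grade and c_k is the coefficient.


Grade-weighted sum = sum of grade_k * coefficient_k
1*4 = 4
2*(-7) = -14
3*(-5) = -15
Total = 4 + (-14) + (-15) = -25


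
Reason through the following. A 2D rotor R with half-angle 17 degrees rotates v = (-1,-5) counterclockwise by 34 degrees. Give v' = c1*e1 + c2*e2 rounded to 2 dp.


Rotor R = cos(17deg) - sin(17deg)*e12
Rotation angle theta = 2 * 17 = 34 degrees
v' = R*v*~R rotates v by theta.
cos(34deg) = 0.8290, sin(34deg) = 0.5592
v'_1 = -1*cos(34deg) - (-5)*sin(34deg)
= -1*0.8290 - (-5)*0.5592
= 1.97
v'_2 = -1*sin(34deg) + (-5)*cos(34deg)
= -1*0.5592 + (-5)*0.8290
= -4.70
v' = 1.97*e1 - 4.70*e2


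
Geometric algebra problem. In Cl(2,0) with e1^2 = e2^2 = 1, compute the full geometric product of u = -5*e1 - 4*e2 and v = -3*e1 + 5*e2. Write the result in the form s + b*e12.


Expand: (-5*e1 - 4*e2)(-3*e1 + 5*e2)
= (-5)*(-3)*e1e1 + (-5)*5*e1e2 + (-4)*(-3)*e2e1 + (-4)*5*e2e2
Using e1^2 = e2^2 = 1, e2e1 = -e1e2:
Scalar part s = (-5)*(-3) + (-4)*5 = 15 + (-20) = -5
Bivector part b = (-5)*5 - (-4)*(-3) = -25 - 12 = -37
uv = -5 - 37*e12


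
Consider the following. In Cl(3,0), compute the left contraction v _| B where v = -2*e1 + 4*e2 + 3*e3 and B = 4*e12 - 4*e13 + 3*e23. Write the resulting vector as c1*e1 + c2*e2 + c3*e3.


Left contraction v _| B = <vB>_1 (grade-1 part of the geometric product vB).
Using e1_|e12 = e2, e2_|e12 = -e1, e1_|e13 = e3, e3_|e13 = -e1, e2_|e23 = e3, e3_|e23 = -e2:
e1 coeff: -v2*b12 - v3*b13 = -(4)*(4) - (3)*(-4) = -4
e2 coeff: v1*b12 - v3*b23 = (-2)*(4) - (3)*(3) = -17
e3 coeff: v1*b13 + v2*b23 = (-2)*(-4) + (4)*(3) = 20
v _| B = -4*e1 - 17*e2 + 20*e3


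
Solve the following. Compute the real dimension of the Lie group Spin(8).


Spin(n) double-covers SO(n); both have Lie algebra so(n) of dimension n(n-1)/2.
n = 8
n(n-1) = 8 * 7 = 56
dim Spin(8) = 56/2 = 28


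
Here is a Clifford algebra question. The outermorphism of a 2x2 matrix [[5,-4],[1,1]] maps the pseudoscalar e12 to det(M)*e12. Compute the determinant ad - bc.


The outermorphism of a linear map f sends e1^e2 to f(e1)^f(e2).
f(e1) = 5*e1 + 1*e2
f(e2) = -4*e1 + 1*e2
f(e1) ^ f(e2) = (5*e1 + 1*e2) ^ (-4*e1 + 1*e2)
= 5*1*e12 + 1*(-4)*e21
= (5 - (-4))*e12
= 9*e12
Coefficient = 9


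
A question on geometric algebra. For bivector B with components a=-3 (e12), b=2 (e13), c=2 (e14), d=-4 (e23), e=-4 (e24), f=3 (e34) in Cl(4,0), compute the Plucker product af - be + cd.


Plucker relation: af - be + cd
a*f = (-3)*3 = -9
b*e = 2*(-4) = -8
c*d = 2*(-4) = -8
af - be + cd = -9 - (-8) + (-8)
= -9


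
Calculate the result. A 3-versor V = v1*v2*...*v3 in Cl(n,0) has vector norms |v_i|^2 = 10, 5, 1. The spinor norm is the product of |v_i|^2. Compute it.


Spinor norm N(V) = |v1|^2 * |v2|^2 * ... * |v3|^2
= 10 * 5 * 1
Running product: 10, 50, 50
N(V) = 50


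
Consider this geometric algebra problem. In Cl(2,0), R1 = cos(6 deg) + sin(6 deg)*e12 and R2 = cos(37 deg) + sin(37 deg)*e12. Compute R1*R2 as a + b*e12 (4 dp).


Same-plane rotors commute and their half-angles add:
R1*R2 = cos(a1 + a2) + sin(a1 + a2)*e12.
a1 + a2 = 6 + 37 = 43 deg
cos(43 deg) = 0.7314
sin(43 deg) = 0.6820
R1*R2 = 0.7314 + 0.6820*e12


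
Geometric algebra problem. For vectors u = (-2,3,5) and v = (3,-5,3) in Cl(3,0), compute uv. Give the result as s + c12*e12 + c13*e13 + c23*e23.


In Cl(3,0): e_i^2 = 1, e_ie_j = -e_je_i for i != j.
Scalar part = u . v = (-2)*3 + 3*(-5) + 5*3
= -6 + (-15) + 15 = -6
e12 coeff = (-2)*(-5) - 3*3 = 10 - 9 = 1
e13 coeff = (-2)*3 - 5*3 = -6 - 15 = -21
e23 coeff = 3*3 - 5*(-5) = 9 - (-25) = 34
uv = -6 + 1*e12 - 21*e13 + 34*e23


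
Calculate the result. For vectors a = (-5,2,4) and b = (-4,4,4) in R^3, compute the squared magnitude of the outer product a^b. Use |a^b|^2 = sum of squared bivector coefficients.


a wedge b = (a1*b2 - a2*b1)*e12 + (a1*b3 - a3*b1)*e13 + (a2*b3 - a3*b2)*e23
e12 coeff: (-5)*4 - 2*(-4) = -20 - (-8) = -12
e13 coeff: (-5)*4 - 4*(-4) = -20 - (-16) = -4
e23 coeff: 2*4 - 4*4 = 8 - 16 = -8
|a wedge b|^2 = (-12)^2 + (-4)^2 + (-8)^2
= 144 + 16 + 64
= 224


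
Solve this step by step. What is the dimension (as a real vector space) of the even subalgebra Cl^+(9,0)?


Even subalgebra dimension = 2^(n-1)
n = 9 + 0 = 9
2^(9 - 1) = 2^8 = 256
Verification: sum of C(9,k) for even k = 1 + 36 + 126 + 84 + 9 = 256
Result = 256


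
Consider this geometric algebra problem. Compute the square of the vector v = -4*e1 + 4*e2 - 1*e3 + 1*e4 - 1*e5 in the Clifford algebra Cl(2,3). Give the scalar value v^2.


v^2 = sum of c_i^2 * e_i^2
Positive signature terms (e_i^2 = +1): (-4)^2 + 4^2 = 32
Negative signature terms (e_j^2 = -1): (-1)^2 + 1^2 + (-1)^2 = 3
v^2 = 32 - 3 = 29


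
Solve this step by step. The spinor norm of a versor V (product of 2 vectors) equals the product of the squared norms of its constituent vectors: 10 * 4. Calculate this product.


Spinor norm N(V) = |v1|^2 * |v2|^2 * ... * |v2|^2
= 10 * 4
Running product: 10, 40
N(V) = 40


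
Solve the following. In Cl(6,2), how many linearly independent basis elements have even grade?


Even subalgebra dimension = 2^(n-1)
n = 6 + 2 = 8
2^(8 - 1) = 2^7 = 128
Verification: sum of C(8,k) for even k = 1 + 28 + 70 + 28 + 1 = 128
Result = 128


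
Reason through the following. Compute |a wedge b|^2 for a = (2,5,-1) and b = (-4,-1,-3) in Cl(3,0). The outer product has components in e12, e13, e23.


a wedge b = (a1*b2 - a2*b1)*e12 + (a1*b3 - a3*b1)*e13 + (a2*b3 - a3*b2)*e23
e12 coeff: 2*(-1) - 5*(-4) = -2 - (-20) = 18
e13 coeff: 2*(-3) - (-1)*(-4) = -6 - 4 = -10
e23 coeff: 5*(-3) - (-1)*(-1) = -15 - 1 = -16
|a wedge b|^2 = 18^2 + (-10)^2 + (-16)^2
= 324 + 100 + 256
= 680


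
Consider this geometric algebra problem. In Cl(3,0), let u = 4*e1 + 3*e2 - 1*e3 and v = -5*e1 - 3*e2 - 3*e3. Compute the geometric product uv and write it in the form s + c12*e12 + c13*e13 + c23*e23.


In Cl(3,0): e_i^2 = 1, e_ie_j = -e_je_i for i != j.
Scalar part = u . v = 4*(-5) + 3*(-3) + (-1)*(-3)
= -20 + (-9) + 3 = -26
e12 coeff = 4*(-3) - 3*(-5) = -12 - (-15) = 3
e13 coeff = 4*(-3) - (-1)*(-5) = -12 - 5 = -17
e23 coeff = 3*(-3) - (-1)*(-3) = -9 - 3 = -12
uv = -26 + 3*e12 - 17*e13 - 12*e23


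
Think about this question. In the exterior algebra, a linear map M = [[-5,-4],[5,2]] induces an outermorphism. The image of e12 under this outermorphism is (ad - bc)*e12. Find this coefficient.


The outermorphism of a linear map f sends e1^e2 to f(e1)^f(e2).
f(e1) = -5*e1 + 5*e2
f(e2) = -4*e1 + 2*e2
f(e1) ^ f(e2) = (-5*e1 + 5*e2) ^ (-4*e1 + 2*e2)
= (-5)*2*e12 + 5*(-4)*e21
= (-10 - (-20))*e12
= 10*e12
Coefficient = 10


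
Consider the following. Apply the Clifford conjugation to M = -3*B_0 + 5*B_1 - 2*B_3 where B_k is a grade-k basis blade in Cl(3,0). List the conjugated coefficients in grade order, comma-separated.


Clifford conjugate sign for grade k: (-1)^(k(k+1)/2)
Grade 0: (-1)^(0*1/2) = (-1)^0 = 1, coeff -3 -> -3
Grade 1: (-1)^(1*2/2) = (-1)^1 = -1, coeff 5 -> -5
Grade 3: (-1)^(3*4/2) = (-1)^6 = 1, coeff -2 -> -2
Conjugated coefficients: -3, -5, -2


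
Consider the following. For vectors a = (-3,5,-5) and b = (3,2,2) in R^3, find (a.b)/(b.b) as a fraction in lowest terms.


Projection coefficient = (a . b) / (b . b)
a . b = (-3)*3 + 5*2 + (-5)*2
= -9 + 10 + (-10) = -9
b . b = 3^2 + 2^2 + 2^2
= 9 + 4 + 4 = 17
Coefficient = -9/17
In lowest terms: -9/17


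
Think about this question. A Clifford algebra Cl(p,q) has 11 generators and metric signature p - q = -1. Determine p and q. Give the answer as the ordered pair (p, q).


We need p + q = 11 and p - q = -1.
Adding: 2p = 11 + (-1) = 10, so p = 5.
Then q = 11 - 5 = 6.
(p, q) = (5, 6)


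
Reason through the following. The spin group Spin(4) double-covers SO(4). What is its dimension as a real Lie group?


Spin(n) double-covers SO(n); both have Lie algebra so(n) of dimension n(n-1)/2.
n = 4
n(n-1) = 4 * 3 = 12
dim Spin(4) = 12/2 = 6


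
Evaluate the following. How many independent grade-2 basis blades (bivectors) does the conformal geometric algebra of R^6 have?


The conformal model of R^6 uses Cl(7,1) with m = 6 + 2 = 8 generators.
Number of grade-2 blades = C(m, 2) = C(8, 2)
= 8*7/2 = 28


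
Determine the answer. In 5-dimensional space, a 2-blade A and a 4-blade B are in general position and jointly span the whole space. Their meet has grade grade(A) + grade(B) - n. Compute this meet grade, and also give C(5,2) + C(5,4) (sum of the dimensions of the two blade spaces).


Meet grade = grade(A) + grade(B) - n
= 2 + 4 - 5 = 1
C(5,2) = 10
C(5,4) = 5
dim_A + dim_B = 10 + 5 = 15


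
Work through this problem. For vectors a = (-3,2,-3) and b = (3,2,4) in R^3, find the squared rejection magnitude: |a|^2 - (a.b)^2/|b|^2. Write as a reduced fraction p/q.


|a|^2 = (-3)^2 + 2^2 + (-3)^2 = 22
|b|^2 = 3^2 + 2^2 + 4^2 = 29
a . b = (-3)*3 + 2*2 + (-3)*4 = -17
(a.b)^2 = (-17)^2 = 289
|rej|^2 = 22 - 289/29
= (638 - 289)/29
= 349/29
In lowest terms: 349/29


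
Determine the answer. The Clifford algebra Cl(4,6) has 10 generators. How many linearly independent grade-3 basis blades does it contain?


Number of grade-k basis blades in Cl(p,q) with n = p + q is C(n, k).
n = 4 + 6 = 10
C(10, 3) = 10! / (3! * 7!)
= 3628800 / (6 * 5040)
= 120


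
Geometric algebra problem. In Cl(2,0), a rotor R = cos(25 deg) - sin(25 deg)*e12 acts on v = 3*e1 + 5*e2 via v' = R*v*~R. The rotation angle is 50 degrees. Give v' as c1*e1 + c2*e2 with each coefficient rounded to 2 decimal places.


Rotor R = cos(25deg) - sin(25deg)*e12
Rotation angle theta = 2 * 25 = 50 degrees
v' = R*v*~R rotates v by theta.
cos(50deg) = 0.6428, sin(50deg) = 0.7660
v'_1 = 3*cos(50deg) - 5*sin(50deg)
= 3*0.6428 - 5*0.7660
= -1.90
v'_2 = 3*sin(50deg) + 5*cos(50deg)
= 3*0.7660 + 5*0.6428
= 5.51
v' = -1.90*e1 + 5.51*e2


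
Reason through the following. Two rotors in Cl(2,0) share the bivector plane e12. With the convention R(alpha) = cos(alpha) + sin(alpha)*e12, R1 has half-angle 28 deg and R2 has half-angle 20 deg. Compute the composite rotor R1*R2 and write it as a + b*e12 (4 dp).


Same-plane rotors commute and their half-angles add:
R1*R2 = cos(a1 + a2) + sin(a1 + a2)*e12.
a1 + a2 = 28 + 20 = 48 deg
cos(48 deg) = 0.6691
sin(48 deg) = 0.7431
R1*R2 = 0.6691 + 0.7431*e12


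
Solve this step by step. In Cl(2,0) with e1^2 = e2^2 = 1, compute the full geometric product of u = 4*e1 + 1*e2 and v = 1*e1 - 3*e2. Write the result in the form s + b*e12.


Expand: (4*e1 + 1*e2)(1*e1 - 3*e2)
= 4*1*e1e1 + 4*(-3)*e1e2 + 1*1*e2e1 + 1*(-3)*e2e2
Using e1^2 = e2^2 = 1, e2e1 = -e1e2:
Scalar part s = 4*1 + 1*(-3) = 4 + (-3) = 1
Bivector part b = 4*(-3) - 1*1 = -12 - 1 = -13
uv = 1 - 13*e12


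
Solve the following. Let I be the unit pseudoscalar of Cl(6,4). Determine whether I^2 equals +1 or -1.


The pseudoscalar I = e1...e_n (product of all n generators) of Cl(p,q) satisfies I^2 = (-1)^(q + n(n-1)/2).
p = 6, q = 4, n = p + q = 10
n(n-1)/2 = 10 * 9 / 2 = 45
Exponent = q + n(n-1)/2 = 4 + 45 = 49
I^2 = (-1)^49 = -1


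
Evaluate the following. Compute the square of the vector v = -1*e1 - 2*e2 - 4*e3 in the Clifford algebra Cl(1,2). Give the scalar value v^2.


v^2 = sum of c_i^2 * e_i^2
Positive signature terms (e_i^2 = +1): (-1)^2 = 1
Negative signature terms (e_j^2 = -1): (-2)^2 + (-4)^2 = 20
v^2 = 1 - 20 = -19


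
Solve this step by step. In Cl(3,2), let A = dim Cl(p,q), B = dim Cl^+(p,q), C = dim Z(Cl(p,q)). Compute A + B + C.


n = 3 + 2 = 5
Total dim = 2^5 = 32
Even subalgebra dim = 2^4 = 16
n is odd, so center dim = 2
Sum = 32 + 16 + 2 = 50


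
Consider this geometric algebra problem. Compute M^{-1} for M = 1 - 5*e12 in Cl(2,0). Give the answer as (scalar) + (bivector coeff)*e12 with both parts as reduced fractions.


M = 1 - 5*e12, where e12^2 = -1.
Since M commutes with its reverse ~M = a - b*e12, M * ~M = a^2 - b^2*e12^2 = a^2 + b^2.
So M^{-1} = ~M / (a^2 + b^2) = (a - b*e12)/(a^2 + b^2).
a^2 + b^2 = 1 + 25 = 26
Scalar part = 1/26 = 1/26
Bivector coeff = 5/26 = 5/26
M^{-1} = 1/26 + 5/26*e12


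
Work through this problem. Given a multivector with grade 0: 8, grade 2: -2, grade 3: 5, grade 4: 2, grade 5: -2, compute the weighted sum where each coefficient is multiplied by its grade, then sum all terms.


Grade-weighted sum = sum of grade_k * coefficient_k
0*8 = 0
2*(-2) = -4
3*5 = 15
4*2 = 8
5*(-2) = -10
Total = 0 + (-4) + 15 + 8 + (-10) = 9


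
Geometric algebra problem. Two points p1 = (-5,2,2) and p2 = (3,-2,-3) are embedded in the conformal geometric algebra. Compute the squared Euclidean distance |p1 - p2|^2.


p1 - p2 = (-8, 4, 5)
|p1 - p2|^2 = (-8)^2 + 4^2 + 5^2
= 64 + 16 + 25
= 105


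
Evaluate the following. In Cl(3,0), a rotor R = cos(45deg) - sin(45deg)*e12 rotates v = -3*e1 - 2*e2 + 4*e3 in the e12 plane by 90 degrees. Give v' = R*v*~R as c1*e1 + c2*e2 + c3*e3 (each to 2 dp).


Rotor R = cos(45deg) - sin(45deg)*e12
Rotation angle theta = 2 * 45 = 90 degrees in the e12 plane (e1 -> e2).
The component perpendicular to the plane (e3) is invariant: v'_3 = v3 = 4.00
cos(90deg) = 0.0000, sin(90deg) = 1.0000
v'_1 = v1*cos(theta) - v2*sin(theta) = -3*0.0000 - (-2)*1.0000 = 2.00
v'_2 = v1*sin(theta) + v2*cos(theta) = -3*1.0000 + (-2)*0.0000 = -3.00
v' = 2.00*e1 - 3.00*e2 + 4.00*e3


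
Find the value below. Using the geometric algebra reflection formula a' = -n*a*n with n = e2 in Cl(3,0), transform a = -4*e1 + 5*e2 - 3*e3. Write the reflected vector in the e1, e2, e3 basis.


Reflection formula: a' = -n*a*n, with n = e2 (unit vector, n^2 = 1).
For reflection through hyperplane perp to e2:
The component along e2 flips sign, others stay.
a = (-4, 5, -3)
a' = (-4, -5, -3)
a' = -4*e1 - 5*e2 - 3*e3


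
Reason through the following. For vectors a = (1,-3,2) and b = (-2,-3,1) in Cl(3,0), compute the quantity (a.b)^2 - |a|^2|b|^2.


a . b = 1*(-2) + (-3)*(-3) + 2*1
= -2 + 9 + 2 = 9
|a|^2 = 1^2 + (-3)^2 + 2^2 = 14
|b|^2 = (-2)^2 + (-3)^2 + 1^2 = 14
(a.b)^2 = 9^2 = 81
|a|^2 * |b|^2 = 14 * 14 = 196
Result = 81 - 196 = -115


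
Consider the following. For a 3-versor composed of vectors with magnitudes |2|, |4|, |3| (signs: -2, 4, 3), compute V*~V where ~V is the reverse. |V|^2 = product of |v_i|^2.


Each vector v_i has |v_i|^2 = s_i^2
Squared scales: (-2)^2 = 4, 4^2 = 16, 3^2 = 9
|V|^2 = 4 * 16 * 9
= 576


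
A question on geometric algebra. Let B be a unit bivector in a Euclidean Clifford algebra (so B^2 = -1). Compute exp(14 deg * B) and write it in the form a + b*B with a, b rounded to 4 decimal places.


For a unit bivector B with B^2 = -1, the exponential series gives
e^(theta*B) = cos(theta) + sin(theta)*B (the GA analogue of Euler's formula).
theta = 14 degrees = 0.244346 rad
cos(14 deg) = 0.9703
sin(14 deg) = 0.2419
exp(theta*B) = 0.9703 + 0.2419*B


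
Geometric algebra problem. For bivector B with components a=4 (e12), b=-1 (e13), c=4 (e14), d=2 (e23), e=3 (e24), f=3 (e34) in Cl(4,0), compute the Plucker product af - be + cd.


Plucker relation: af - be + cd
a*f = 4*3 = 12
b*e = (-1)*3 = -3
c*d = 4*2 = 8
af - be + cd = 12 - (-3) + 8
= 23


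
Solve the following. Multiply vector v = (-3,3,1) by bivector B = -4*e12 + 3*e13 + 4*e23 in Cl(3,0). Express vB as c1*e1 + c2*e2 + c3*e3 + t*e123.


vB has grade-1 (vector) and grade-3 (trivector) parts: vB = (v _| B) + (v ^ B).
Vector part <vB>_1:
  e1: -v2*b12 - v3*b13 = -(3)*(-4) - (1)*(3) = 9
  e2: v1*b12 - v3*b23 = (-3)*(-4) - (1)*(4) = 8
  e3: v1*b13 + v2*b23 = (-3)*(3) + (3)*(4) = 3
Trivector part <vB>_3:
  e123: v1*b23 - v2*b13 + v3*b12 = (-3)*(4) - (3)*(3) + (1)*(-4) = -25
vB = 9*e1 + 8*e2 + 3*e3 - 25*e123


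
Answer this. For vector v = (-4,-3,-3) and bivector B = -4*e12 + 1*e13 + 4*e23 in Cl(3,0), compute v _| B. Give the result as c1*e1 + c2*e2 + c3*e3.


Left contraction v _| B = <vB>_1 (grade-1 part of the geometric product vB).
Using e1_|e12 = e2, e2_|e12 = -e1, e1_|e13 = e3, e3_|e13 = -e1, e2_|e23 = e3, e3_|e23 = -e2:
e1 coeff: -v2*b12 - v3*b13 = -(-3)*(-4) - (-3)*(1) = -9
e2 coeff: v1*b12 - v3*b23 = (-4)*(-4) - (-3)*(4) = 28
e3 coeff: v1*b13 + v2*b23 = (-4)*(1) + (-3)*(4) = -16
v _| B = -9*e1 + 28*e2 - 16*e3


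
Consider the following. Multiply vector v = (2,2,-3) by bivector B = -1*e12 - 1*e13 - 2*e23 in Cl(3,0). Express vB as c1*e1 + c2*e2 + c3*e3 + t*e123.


vB has grade-1 (vector) and grade-3 (trivector) parts: vB = (v _| B) + (v ^ B).
Vector part <vB>_1:
  e1: -v2*b12 - v3*b13 = -(2)*(-1) - (-3)*(-1) = -1
  e2: v1*b12 - v3*b23 = (2)*(-1) - (-3)*(-2) = -8
  e3: v1*b13 + v2*b23 = (2)*(-1) + (2)*(-2) = -6
Trivector part <vB>_3:
  e123: v1*b23 - v2*b13 + v3*b12 = (2)*(-2) - (2)*(-1) + (-3)*(-1) = 1
vB = -1*e1 - 8*e2 - 6*e3 + 1*e123


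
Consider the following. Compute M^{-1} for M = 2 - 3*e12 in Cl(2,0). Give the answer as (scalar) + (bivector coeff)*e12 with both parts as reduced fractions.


M = 2 - 3*e12, where e12^2 = -1.
Since M commutes with its reverse ~M = a - b*e12, M * ~M = a^2 - b^2*e12^2 = a^2 + b^2.
So M^{-1} = ~M / (a^2 + b^2) = (a - b*e12)/(a^2 + b^2).
a^2 + b^2 = 4 + 9 = 13
Scalar part = 2/13 = 2/13
Bivector coeff = 3/13 = 3/13
M^{-1} = 2/13 + 3/13*e12


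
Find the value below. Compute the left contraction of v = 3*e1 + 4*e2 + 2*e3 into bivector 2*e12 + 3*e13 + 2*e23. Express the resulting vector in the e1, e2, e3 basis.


Left contraction v _| B = <vB>_1 (grade-1 part of the geometric product vB).
Using e1_|e12 = e2, e2_|e12 = -e1, e1_|e13 = e3, e3_|e13 = -e1, e2_|e23 = e3, e3_|e23 = -e2:
e1 coeff: -v2*b12 - v3*b13 = -(4)*(2) - (2)*(3) = -14
e2 coeff: v1*b12 - v3*b23 = (3)*(2) - (2)*(2) = 2
e3 coeff: v1*b13 + v2*b23 = (3)*(3) + (4)*(2) = 17
v _| B = -14*e1 + 2*e2 + 17*e3


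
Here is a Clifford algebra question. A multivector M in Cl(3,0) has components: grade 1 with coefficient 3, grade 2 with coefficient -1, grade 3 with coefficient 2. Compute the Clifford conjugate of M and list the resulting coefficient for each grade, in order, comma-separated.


Clifford conjugate sign for grade k: (-1)^(k(k+1)/2)
Grade 1: (-1)^(1*2/2) = (-1)^1 = -1, coeff 3 -> -3
Grade 2: (-1)^(2*3/2) = (-1)^3 = -1, coeff -1 -> 1
Grade 3: (-1)^(3*4/2) = (-1)^6 = 1, coeff 2 -> 2
Conjugated coefficients: -3, 1, 2


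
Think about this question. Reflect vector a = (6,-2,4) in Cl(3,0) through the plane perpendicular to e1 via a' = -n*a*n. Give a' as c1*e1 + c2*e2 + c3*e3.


Reflection formula: a' = -n*a*n, with n = e1 (unit vector, n^2 = 1).
For reflection through hyperplane perp to e1:
The component along e1 flips sign, others stay.
a = (6, -2, 4)
a' = (-6, -2, 4)
a' = -6*e1 - 2*e2 + 4*e3


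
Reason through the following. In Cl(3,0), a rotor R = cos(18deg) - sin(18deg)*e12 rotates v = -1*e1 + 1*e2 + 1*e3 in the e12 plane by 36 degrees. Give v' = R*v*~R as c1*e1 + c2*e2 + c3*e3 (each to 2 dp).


Rotor R = cos(18deg) - sin(18deg)*e12
Rotation angle theta = 2 * 18 = 36 degrees in the e12 plane (e1 -> e2).
The component perpendicular to the plane (e3) is invariant: v'_3 = v3 = 1.00
cos(36deg) = 0.8090, sin(36deg) = 0.5878
v'_1 = v1*cos(theta) - v2*sin(theta) = -1*0.8090 - 1*0.5878 = -1.40
v'_2 = v1*sin(theta) + v2*cos(theta) = -1*0.5878 + 1*0.8090 = 0.22
v' = -1.40*e1 + 0.22*e2 + 1.00*e3


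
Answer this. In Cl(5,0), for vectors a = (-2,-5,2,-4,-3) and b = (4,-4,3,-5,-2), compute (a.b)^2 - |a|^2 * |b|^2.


a . b = (-2)*4 + (-5)*(-4) + 2*3 + (-4)*(-5) + (-3)*(-2)
= -8 + 20 + 6 + 20 + 6 = 44
|a|^2 = (-2)^2 + (-5)^2 + 2^2 + (-4)^2 + (-3)^2 = 58
|b|^2 = 4^2 + (-4)^2 + 3^2 + (-5)^2 + (-2)^2 = 70
(a.b)^2 = 44^2 = 1936
|a|^2 * |b|^2 = 58 * 70 = 4060
Result = 1936 - 4060 = -2124


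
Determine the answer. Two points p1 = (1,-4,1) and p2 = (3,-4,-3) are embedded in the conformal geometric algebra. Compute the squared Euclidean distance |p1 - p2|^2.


p1 - p2 = (-2, 0, 4)
|p1 - p2|^2 = (-2)^2 + 0^2 + 4^2
= 4 + 0 + 16
= 20


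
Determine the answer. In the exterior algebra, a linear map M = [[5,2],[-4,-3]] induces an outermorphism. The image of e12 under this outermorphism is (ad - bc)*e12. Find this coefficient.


The outermorphism of a linear map f sends e1^e2 to f(e1)^f(e2).
f(e1) = 5*e1 - 4*e2
f(e2) = 2*e1 - 3*e2
f(e1) ^ f(e2) = (5*e1 - 4*e2) ^ (2*e1 - 3*e2)
= 5*(-3)*e12 + (-4)*2*e21
= (-15 - (-8))*e12
= -7*e12
Coefficient = -7


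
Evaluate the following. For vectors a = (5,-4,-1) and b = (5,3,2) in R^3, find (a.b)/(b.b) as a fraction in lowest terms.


Projection coefficient = (a . b) / (b . b)
a . b = 5*5 + (-4)*3 + (-1)*2
= 25 + (-12) + (-2) = 11
b . b = 5^2 + 3^2 + 2^2
= 25 + 9 + 4 = 38
Coefficient = 11/38
In lowest terms: 11/38


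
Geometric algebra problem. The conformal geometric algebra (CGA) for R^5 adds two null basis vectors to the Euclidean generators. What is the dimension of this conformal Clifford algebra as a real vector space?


The conformal model of R^5 uses Cl(6,1): the 5 Euclidean generators plus two extra orthogonal generators e+ (e+^2 = +1) and e- (e-^2 = -1), from which the null vectors e0, einf are built.
Number of generators m = 5 + 2 = 7.
dim Cl(p,q) = 2^m = 2^7 = 128


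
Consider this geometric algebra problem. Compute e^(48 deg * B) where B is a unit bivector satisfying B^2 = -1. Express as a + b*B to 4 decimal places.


For a unit bivector B with B^2 = -1, the exponential series gives
e^(theta*B) = cos(theta) + sin(theta)*B (the GA analogue of Euler's formula).
theta = 48 degrees = 0.837758 rad
cos(48 deg) = 0.6691
sin(48 deg) = 0.7431
exp(theta*B) = 0.6691 + 0.7431*B


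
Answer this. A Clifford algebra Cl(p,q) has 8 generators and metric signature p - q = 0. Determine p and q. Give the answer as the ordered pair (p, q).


We need p + q = 8 and p - q = 0.
Adding: 2p = 8 + 0 = 8, so p = 4.
Then q = 8 - 4 = 4.
(p, q) = (4, 4)


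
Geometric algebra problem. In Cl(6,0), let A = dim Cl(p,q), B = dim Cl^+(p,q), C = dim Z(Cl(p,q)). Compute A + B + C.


n = 6 + 0 = 6
Total dim = 2^6 = 64
Even subalgebra dim = 2^5 = 32
n is even, so center dim = 1
Sum = 64 + 32 + 1 = 97


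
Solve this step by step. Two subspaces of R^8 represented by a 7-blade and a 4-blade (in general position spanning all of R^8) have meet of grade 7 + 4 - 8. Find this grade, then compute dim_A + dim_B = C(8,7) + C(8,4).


Meet grade = grade(A) + grade(B) - n
= 7 + 4 - 8 = 3
C(8,7) = 8
C(8,4) = 70
dim_A + dim_B = 8 + 70 = 78


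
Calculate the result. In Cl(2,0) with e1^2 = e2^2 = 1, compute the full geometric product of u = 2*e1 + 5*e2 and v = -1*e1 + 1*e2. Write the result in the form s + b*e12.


Expand: (2*e1 + 5*e2)(-1*e1 + 1*e2)
= 2*(-1)*e1e1 + 2*1*e1e2 + 5*(-1)*e2e1 + 5*1*e2e2
Using e1^2 = e2^2 = 1, e2e1 = -e1e2:
Scalar part s = 2*(-1) + 5*1 = -2 + 5 = 3
Bivector part b = 2*1 - 5*(-1) = 2 - (-5) = 7
uv = 3 + 7*e12


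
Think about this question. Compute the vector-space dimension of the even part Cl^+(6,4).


Even subalgebra dimension = 2^(n-1)
n = 6 + 4 = 10
2^(10 - 1) = 2^9 = 512
Verification: sum of C(10,k) for even k = 1 + 45 + 210 + 210 + 45 + 1 = 512
Result = 512
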